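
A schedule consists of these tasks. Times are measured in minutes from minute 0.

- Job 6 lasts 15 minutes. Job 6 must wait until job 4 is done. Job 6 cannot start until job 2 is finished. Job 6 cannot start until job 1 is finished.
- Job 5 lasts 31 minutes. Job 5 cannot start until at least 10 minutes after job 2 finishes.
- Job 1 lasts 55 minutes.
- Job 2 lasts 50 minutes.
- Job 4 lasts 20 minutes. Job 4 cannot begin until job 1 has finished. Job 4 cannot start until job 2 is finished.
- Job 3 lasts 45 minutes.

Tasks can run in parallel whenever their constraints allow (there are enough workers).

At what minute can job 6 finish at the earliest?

90

Nothing blocks job 2, so it runs from minute 0 to minute 50.
Nothing blocks job 1, so it runs from minute 0 to minute 55.
Job 4 needs all of job 1 (finishes minute 55); job 2 (finishes minute 50). That puts its earliest start at minute 55; it finishes at 55 + 20 = minute 75.
Job 6 cannot start until job 4 (finishes minute 75); job 2 (finishes minute 50); job 1 (finishes minute 55). The controlling bound is minute 75, so job 6 finishes at 75 + 15 = minute 90.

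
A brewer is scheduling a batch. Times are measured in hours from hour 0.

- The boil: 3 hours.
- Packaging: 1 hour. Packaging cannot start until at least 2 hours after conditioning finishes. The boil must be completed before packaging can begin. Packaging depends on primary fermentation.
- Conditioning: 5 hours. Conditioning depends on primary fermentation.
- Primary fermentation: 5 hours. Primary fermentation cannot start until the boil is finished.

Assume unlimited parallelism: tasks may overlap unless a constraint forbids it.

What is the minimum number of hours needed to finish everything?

16

The boil has no prerequisites, so it starts at hour 0 and finishes at hour 3.
Primary fermentation cannot begin until the boil (finishes hour 3). It runs from hour 3 to 3 + 5 = hour 8.
Conditioning cannot begin until primary fermentation (finishes hour 8). It runs from hour 8 to 8 + 5 = hour 13.
Packaging cannot start until conditioning (finishes hour 13, plus 2-hour gap → hour 15); the boil (finishes hour 3); primary fermentation (finishes hour 8). The controlling bound is hour 15, so packaging finishes at 15 + 1 = hour 16.
All tasks are finished once the last one completes. Finish times: The boil at 3, Primary fermentation at 8, Conditioning at 13, Packaging at 16. The latest is hour 16.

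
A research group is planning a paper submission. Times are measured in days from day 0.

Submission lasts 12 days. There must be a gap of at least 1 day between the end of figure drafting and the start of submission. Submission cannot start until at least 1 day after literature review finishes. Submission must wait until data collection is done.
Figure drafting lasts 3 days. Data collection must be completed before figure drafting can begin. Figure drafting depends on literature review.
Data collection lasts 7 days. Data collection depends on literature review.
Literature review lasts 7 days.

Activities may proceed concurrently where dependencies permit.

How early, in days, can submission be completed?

30

Nothing blocks literature review, so it runs from day 0 to day 7.
Data collection waits on literature review (finishes day 7), so it starts at day 7 and finishes at 7 + 7 = day 14.
Figure drafting cannot start until data collection (finishes day 14); literature review (finishes day 7). The controlling bound is day 14, so figure drafting finishes at 14 + 3 = day 17.
Submission cannot start until figure drafting (finishes day 17, plus 1-day gap → day 18); literature review (finishes day 7, plus 1-day gap → day 8); data collection (finishes day 14). The controlling bound is day 18, so submission finishes at 18 + 12 = day 30.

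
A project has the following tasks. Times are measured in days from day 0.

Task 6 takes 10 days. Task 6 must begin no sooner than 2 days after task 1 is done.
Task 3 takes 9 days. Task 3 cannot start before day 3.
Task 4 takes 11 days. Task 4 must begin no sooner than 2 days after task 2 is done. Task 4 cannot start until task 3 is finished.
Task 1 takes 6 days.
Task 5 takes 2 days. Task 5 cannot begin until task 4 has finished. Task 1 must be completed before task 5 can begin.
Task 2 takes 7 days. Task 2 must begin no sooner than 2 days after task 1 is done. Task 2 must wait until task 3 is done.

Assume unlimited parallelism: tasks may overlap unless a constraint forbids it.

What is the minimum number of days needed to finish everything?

Task 3 waits on its own release at day 3, so it starts at day 3 and finishes at 3 + 9 = day 12.
Task 1 can start immediately at day 0; it finishes at day 6.
After task 1 (finishes day 6, plus 2-day gap → day 8), task 6 can start at day 8 and finishes at day 18.
For task 2: task 1 (finishes day 6, plus 2-day gap → day 8); task 3 (finishes day 12). Taking the maximum gives a start of day 12, and it finishes at 12 + 7 = day 19.
Task 4 cannot start until task 2 (finishes day 19, plus 2-day gap → day 21); task 3 (finishes day 12). The controlling bound is day 21, so task 4 finishes at 21 + 11 = day 32.
For task 5: task 4 (finishes day 32); task 1 (finishes day 6). Taking the maximum gives a start of day 32, and it finishes at 32 + 2 = day 34.
All tasks are finished once the last one completes. Finish times: Task 1 at 6, Task 2 at 19, Task 3 at 12, Task 4 at 32, Task 5 at 34, Task 6 at 18. The latest is day 34.

34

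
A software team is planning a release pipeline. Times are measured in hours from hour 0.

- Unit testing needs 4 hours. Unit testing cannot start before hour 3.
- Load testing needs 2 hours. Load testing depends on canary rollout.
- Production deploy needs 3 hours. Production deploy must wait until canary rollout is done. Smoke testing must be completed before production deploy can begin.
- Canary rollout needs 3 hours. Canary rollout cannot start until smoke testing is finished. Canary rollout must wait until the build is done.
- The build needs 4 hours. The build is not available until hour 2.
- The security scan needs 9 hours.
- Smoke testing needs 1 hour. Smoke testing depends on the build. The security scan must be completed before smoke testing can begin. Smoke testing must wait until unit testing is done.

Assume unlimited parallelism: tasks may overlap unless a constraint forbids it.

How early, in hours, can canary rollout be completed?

Nothing blocks the security scan, so it runs from hour 0 to hour 9.
Unit testing cannot begin until its own release at hour 3. It runs from hour 3 to 3 + 4 = hour 7.
After its own release at hour 2, the build can start at hour 2 and finishes at hour 6.
For smoke testing: the build (finishes hour 6); the security scan (finishes hour 9); unit testing (finishes hour 7). Taking the maximum gives a start of hour 9, and it finishes at 9 + 1 = hour 10.
Canary rollout has to wait for smoke testing (finishes hour 10); the build (finishes hour 6). The latest of these is hour 10, so canary rollout runs hour 10 to 10 + 3 = hour 13.

13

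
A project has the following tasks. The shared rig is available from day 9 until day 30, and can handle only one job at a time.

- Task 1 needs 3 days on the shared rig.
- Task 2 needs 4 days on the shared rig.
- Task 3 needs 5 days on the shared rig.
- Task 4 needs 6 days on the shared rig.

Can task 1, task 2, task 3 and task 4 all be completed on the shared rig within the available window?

The shared rig window is 30 − 9 = 21 days.
Running back to back, the jobs need 3 + 4 + 5 + 6 = 18 days on the shared rig.
Since 18 ≤ 21, they fit within the window.

Yes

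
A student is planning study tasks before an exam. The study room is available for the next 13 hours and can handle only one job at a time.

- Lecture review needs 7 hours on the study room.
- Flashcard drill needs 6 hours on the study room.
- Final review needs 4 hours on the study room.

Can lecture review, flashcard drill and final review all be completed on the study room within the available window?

No

Running back to back, the jobs need 7 + 6 + 4 = 17 hours on the study room.
Since 17 > 13, they cannot all fit.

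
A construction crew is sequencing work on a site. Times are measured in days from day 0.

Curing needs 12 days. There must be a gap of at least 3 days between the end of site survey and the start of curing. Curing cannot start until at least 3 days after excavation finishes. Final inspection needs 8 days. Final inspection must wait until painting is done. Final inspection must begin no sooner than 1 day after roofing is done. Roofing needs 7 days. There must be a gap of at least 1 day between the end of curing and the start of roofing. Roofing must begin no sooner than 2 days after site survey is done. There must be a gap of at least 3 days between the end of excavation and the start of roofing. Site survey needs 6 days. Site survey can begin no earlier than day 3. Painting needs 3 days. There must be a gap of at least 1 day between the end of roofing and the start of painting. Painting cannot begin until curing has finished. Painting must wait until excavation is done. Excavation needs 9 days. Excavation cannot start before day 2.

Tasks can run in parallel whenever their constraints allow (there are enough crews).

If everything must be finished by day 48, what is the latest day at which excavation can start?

Final inspection has no dependents, so it just needs to finish by day 48. Starting by 48 − 8 = day 40 achieves that.
Since final inspection (must start by day 40) depends on it, painting must finish by day 40. Backing off its 3-day duration gives a latest start of day 37.
Roofing feeds painting (must start by day 37, minus 1-day gap → day 36); final inspection (must start by day 40, minus 1-day gap → day 39). Taking the minimum, roofing must finish by day 36 and start by 36 − 7 = day 29.
Curing has several dependents: roofing (must start by day 29, minus 1-day gap → day 28); painting (must start by day 37). The earliest of those limits is day 28, so curing must start by 28 − 12 = day 16.
Excavation feeds curing (must start by day 16, minus 3-day gap → day 13); roofing (must start by day 29, minus 3-day gap → day 26); painting (must start by day 37). Taking the minimum, excavation must finish by day 13 and start by 13 − 9 = day 4.

4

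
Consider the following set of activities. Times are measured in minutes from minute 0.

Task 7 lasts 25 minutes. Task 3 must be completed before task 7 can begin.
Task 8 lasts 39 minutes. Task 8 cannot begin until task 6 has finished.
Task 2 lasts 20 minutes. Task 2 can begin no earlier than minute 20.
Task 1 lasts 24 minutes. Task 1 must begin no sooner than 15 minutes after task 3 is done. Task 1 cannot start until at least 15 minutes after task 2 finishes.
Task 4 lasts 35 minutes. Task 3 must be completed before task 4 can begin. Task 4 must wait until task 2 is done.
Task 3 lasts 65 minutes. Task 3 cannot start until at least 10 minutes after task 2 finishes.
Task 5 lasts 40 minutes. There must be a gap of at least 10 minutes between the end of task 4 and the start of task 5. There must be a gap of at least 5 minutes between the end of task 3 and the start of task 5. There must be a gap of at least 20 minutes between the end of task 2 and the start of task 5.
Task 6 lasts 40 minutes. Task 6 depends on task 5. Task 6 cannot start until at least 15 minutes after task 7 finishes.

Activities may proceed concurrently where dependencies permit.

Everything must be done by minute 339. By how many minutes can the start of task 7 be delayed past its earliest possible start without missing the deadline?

105

Task 2 waits on its own release at minute 20, so it starts at minute 20 and finishes at 20 + 20 = minute 40.
Task 3 waits on task 2 (finishes minute 40, plus 10-minute gap → minute 50), so it starts at minute 50 and finishes at 50 + 65 = minute 115.
After task 3 (finishes minute 115), task 7 can start at minute 115 and finishes at minute 140.

Working backward from the deadline:
Task 8 has no dependents, so it just needs to finish by minute 339. Starting by 339 − 39 = minute 300 achieves that.
Task 6 feeds into task 8 (must start by minute 300); so task 6 must finish by minute 300 and therefore start by minute 260.
Task 7 must finish before task 6 (must start by minute 260, minus 15-minute gap → minute 245). With a 25-minute duration, task 7 must start by 245 − 25 = minute 220.
So task 7 can start as early as minute 115 and as late as minute 220, giving 220 − 115 = 105 minutes of slack.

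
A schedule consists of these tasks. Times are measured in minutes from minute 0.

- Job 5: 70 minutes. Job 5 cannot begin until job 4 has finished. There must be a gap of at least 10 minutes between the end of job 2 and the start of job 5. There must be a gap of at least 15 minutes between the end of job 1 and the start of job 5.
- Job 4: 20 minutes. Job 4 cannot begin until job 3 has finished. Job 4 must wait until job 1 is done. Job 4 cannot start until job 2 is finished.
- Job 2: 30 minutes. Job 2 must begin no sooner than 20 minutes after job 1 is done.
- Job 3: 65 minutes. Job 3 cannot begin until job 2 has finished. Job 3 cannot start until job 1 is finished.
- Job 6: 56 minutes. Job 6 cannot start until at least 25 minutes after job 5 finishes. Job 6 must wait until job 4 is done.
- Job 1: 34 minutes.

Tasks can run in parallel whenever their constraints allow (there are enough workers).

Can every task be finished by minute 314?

Job 1 can start immediately at minute 0; it finishes at minute 34.
Job 2 cannot begin until job 1 (finishes minute 34, plus 20-minute gap → minute 54). It runs from minute 54 to 54 + 30 = minute 84.
Job 3 needs all of job 2 (finishes minute 84); job 1 (finishes minute 34). That puts its earliest start at minute 84; it finishes at 84 + 65 = minute 149.
For job 4: job 3 (finishes minute 149); job 1 (finishes minute 34); job 2 (finishes minute 84). Taking the maximum gives a start of minute 149, and it finishes at 149 + 20 = minute 169.
Job 5 needs all of job 4 (finishes minute 169); job 2 (finishes minute 84, plus 10-minute gap → minute 94); job 1 (finishes minute 34, plus 15-minute gap → minute 49). That puts its earliest start at minute 169; it finishes at 169 + 70 = minute 239.
For job 6: job 5 (finishes minute 239, plus 25-minute gap → minute 264); job 4 (finishes minute 169). Taking the maximum gives a start of minute 264, and it finishes at 264 + 56 = minute 320.
The earliest everything can be done is minute 320, which is after the deadline of 314, so it is not possible.

No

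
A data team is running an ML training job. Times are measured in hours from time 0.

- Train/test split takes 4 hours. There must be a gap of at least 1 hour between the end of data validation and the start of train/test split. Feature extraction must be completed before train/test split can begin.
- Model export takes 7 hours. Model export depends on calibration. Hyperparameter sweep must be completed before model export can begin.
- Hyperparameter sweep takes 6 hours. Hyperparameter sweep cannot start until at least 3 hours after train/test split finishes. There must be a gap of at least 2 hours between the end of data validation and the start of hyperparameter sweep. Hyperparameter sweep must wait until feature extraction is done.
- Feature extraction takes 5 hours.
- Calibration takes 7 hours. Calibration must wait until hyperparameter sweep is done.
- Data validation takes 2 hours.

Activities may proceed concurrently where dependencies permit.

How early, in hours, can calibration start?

18

Feature extraction has no prerequisites, so it starts at hour 0 and finishes at hour 5.
Data validation has no prerequisites, so it starts at hour 0 and finishes at hour 2.
For train/test split: data validation (finishes hour 2, plus 1-hour gap → hour 3); feature extraction (finishes hour 5). Taking the maximum gives a start of hour 5, and it finishes at 5 + 4 = hour 9.
Hyperparameter sweep cannot start until train/test split (finishes hour 9, plus 3-hour gap → hour 12); data validation (finishes hour 2, plus 2-hour gap → hour 4); feature extraction (finishes hour 5). The controlling bound is hour 12, so hyperparameter sweep finishes at 12 + 6 = hour 18.
Calibration waits on hyperparameter sweep (finishes hour 18), so the earliest it can start is hour 18.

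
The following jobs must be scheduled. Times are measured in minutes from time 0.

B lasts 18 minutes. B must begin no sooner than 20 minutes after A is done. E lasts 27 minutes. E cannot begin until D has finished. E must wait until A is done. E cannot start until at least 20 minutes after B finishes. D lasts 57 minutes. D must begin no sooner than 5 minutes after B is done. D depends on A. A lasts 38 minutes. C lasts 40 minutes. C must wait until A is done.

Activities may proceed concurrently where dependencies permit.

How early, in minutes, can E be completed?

165

A can start immediately at minute 0; it finishes at minute 38.
After A (finishes minute 38, plus 20-minute gap → minute 58), B can start at minute 58 and finishes at minute 76.
For D: B (finishes minute 76, plus 5-minute gap → minute 81); A (finishes minute 38). Taking the maximum gives a start of minute 81, and it finishes at 81 + 57 = minute 138.
E has to wait for D (finishes minute 138); A (finishes minute 38); B (finishes minute 76, plus 20-minute gap → minute 96). The latest of these is minute 138, so E runs minute 138 to 138 + 27 = minute 165.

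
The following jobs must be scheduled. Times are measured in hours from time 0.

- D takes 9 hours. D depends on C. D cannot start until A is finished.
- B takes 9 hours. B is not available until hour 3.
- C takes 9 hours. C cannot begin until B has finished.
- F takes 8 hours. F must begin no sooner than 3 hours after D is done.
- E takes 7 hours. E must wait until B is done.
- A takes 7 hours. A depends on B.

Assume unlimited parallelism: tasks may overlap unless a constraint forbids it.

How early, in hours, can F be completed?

B waits on its own release at hour 3, so it starts at hour 3 and finishes at 3 + 9 = hour 12.
After B (finishes hour 12), C can start at hour 12 and finishes at hour 21.
A cannot begin until B (finishes hour 12). It runs from hour 12 to 12 + 7 = hour 19.
For D: C (finishes hour 21); A (finishes hour 19). Taking the maximum gives a start of hour 21, and it finishes at 21 + 9 = hour 30.
F waits on D (finishes hour 30, plus 3-hour gap → hour 33), so it starts at hour 33 and finishes at 33 + 8 = hour 41.

41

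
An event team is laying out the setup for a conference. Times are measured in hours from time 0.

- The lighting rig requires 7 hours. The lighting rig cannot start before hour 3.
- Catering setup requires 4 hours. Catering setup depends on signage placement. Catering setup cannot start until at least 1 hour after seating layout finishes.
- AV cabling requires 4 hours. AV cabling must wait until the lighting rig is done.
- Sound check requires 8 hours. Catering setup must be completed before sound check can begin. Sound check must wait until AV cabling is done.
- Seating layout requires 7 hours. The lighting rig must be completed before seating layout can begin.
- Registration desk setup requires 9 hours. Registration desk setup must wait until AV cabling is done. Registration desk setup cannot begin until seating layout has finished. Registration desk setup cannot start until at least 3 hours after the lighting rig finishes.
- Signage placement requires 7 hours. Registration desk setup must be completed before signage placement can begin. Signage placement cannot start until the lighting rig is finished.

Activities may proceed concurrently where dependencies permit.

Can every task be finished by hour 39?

After its own release at hour 3, the lighting rig can start at hour 3 and finishes at hour 10.
Seating layout waits on the lighting rig (finishes hour 10), so it starts at hour 10 and finishes at 10 + 7 = hour 17.
After the lighting rig (finishes hour 10), AV cabling can start at hour 10 and finishes at hour 14.
Registration desk setup cannot start until AV cabling (finishes hour 14); seating layout (finishes hour 17); the lighting rig (finishes hour 10, plus 3-hour gap → hour 13). The controlling bound is hour 17, so registration desk setup finishes at 17 + 9 = hour 26.
For signage placement: registration desk setup (finishes hour 26); the lighting rig (finishes hour 10). Taking the maximum gives a start of hour 26, and it finishes at 26 + 7 = hour 33.
Catering setup needs all of signage placement (finishes hour 33); seating layout (finishes hour 17, plus 1-hour gap → hour 18). That puts its earliest start at hour 33; it finishes at 33 + 4 = hour 37.
Sound check needs all of catering setup (finishes hour 37); AV cabling (finishes hour 14). That puts its earliest start at hour 37; it finishes at 37 + 8 = hour 45.
The earliest everything can be done is hour 45, which is after the deadline of 39, so it is not possible.

No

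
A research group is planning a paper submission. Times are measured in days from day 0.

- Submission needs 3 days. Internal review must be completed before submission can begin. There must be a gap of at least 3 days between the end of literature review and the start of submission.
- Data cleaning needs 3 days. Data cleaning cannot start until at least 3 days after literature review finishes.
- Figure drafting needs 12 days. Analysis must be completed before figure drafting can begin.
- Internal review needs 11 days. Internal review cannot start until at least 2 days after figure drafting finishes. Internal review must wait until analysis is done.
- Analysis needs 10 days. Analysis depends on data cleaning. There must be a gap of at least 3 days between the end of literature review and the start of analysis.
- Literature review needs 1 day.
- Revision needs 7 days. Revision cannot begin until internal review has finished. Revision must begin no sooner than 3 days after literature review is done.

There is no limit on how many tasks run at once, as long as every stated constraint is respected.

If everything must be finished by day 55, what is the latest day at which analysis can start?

Nothing follows revision; the deadline of day 55 is its only limit. It must start by 55 − 7 = day 48.
Submission must finish by day 55; it takes 3 days, so it must start by 55 − 3 = day 52.
For internal review: revision (must start by day 48); submission (must start by day 52). The most restrictive is day 48; with an 11-day duration, internal review must start by day 37.
Figure drafting feeds into internal review (must start by day 37, minus 2-day gap → day 35); so figure drafting must finish by day 35 and therefore start by day 23.
Analysis must finish in time for figure drafting (must start by day 23); internal review (must start by day 37). The tightest is day 23, so analysis must start by 23 − 10 = day 13.

13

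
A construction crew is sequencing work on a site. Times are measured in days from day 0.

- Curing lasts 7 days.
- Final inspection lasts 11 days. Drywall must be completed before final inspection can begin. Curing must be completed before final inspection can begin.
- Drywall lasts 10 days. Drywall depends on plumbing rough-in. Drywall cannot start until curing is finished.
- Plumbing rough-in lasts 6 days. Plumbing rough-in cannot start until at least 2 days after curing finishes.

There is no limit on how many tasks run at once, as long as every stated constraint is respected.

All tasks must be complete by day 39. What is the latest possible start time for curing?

3

Final inspection has no dependents, so it just needs to finish by day 39. Starting by 39 − 11 = day 28 achieves that.
Since final inspection (must start by day 28) depends on it, drywall must finish by day 28. Backing off its 10-day duration gives a latest start of day 18.
Since drywall (must start by day 18) depends on it, plumbing rough-in must finish by day 18. Backing off its 6-day duration gives a latest start of day 12.
Curing feeds plumbing rough-in (must start by day 12, minus 2-day gap → day 10); drywall (must start by day 18); final inspection (must start by day 28). Taking the minimum, curing must finish by day 10 and start by 10 − 7 = day 3.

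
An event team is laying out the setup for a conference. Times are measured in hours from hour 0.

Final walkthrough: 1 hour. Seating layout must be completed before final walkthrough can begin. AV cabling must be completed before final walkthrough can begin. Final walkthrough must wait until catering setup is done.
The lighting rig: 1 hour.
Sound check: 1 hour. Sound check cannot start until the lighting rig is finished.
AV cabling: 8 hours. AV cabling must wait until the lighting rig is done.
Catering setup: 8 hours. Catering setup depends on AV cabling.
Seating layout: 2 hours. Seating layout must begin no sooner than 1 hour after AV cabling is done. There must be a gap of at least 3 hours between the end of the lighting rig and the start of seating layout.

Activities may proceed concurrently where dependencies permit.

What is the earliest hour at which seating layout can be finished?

12

Nothing blocks the lighting rig, so it runs from hour 0 to hour 1.
AV cabling cannot begin until the lighting rig (finishes hour 1). It runs from hour 1 to 1 + 8 = hour 9.
For seating layout: AV cabling (finishes hour 9, plus 1-hour gap → hour 10); the lighting rig (finishes hour 1, plus 3-hour gap → hour 4). Taking the maximum gives a start of hour 10, and it finishes at 10 + 2 = hour 12.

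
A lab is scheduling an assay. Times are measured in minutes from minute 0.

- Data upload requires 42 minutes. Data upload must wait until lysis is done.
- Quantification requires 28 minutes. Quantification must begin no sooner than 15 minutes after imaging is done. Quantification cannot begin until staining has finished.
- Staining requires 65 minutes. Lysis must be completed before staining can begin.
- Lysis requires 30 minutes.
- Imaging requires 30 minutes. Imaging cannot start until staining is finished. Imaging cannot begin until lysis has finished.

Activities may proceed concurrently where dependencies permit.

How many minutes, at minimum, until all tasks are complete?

Lysis can start immediately at minute 0; it finishes at minute 30.
Data upload cannot begin until lysis (finishes minute 30). It runs from minute 30 to 30 + 42 = minute 72.
After lysis (finishes minute 30), staining can start at minute 30 and finishes at minute 95.
Imaging has to wait for staining (finishes minute 95); lysis (finishes minute 30). The latest of these is minute 95, so imaging runs minute 95 to 95 + 30 = minute 125.
For quantification: imaging (finishes minute 125, plus 15-minute gap → minute 140); staining (finishes minute 95). Taking the maximum gives a start of minute 140, and it finishes at 140 + 28 = minute 168.
All tasks are finished once the last one completes. Finish times: Lysis at 30, Staining at 95, Imaging at 125, Quantification at 168, Data upload at 72. The latest is minute 168.

168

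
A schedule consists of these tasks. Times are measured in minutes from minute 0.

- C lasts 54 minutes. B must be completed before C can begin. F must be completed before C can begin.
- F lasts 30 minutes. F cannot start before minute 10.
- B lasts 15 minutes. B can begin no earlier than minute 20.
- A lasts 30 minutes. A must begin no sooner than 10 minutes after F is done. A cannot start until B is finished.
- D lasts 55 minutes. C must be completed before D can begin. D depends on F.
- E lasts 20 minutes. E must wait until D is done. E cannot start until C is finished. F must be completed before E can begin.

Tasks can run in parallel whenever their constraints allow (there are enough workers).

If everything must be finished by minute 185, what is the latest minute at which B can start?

41

A has no dependents, so it just needs to finish by minute 185. Starting by 185 − 30 = minute 155 achieves that.
To finish by minute 185, E (duration 20) must start no later than minute 165.
Since E (must start by minute 165) depends on it, D must finish by minute 165. Backing off its 55-minute duration gives a latest start of minute 110.
C must finish in time for D (must start by minute 110); E (must start by minute 165). The tightest is minute 110, so C must start by 110 − 54 = minute 56.
B has several dependents: A (must start by minute 155); C (must start by minute 56). The earliest of those limits is minute 56, so B must start by 56 − 15 = minute 41.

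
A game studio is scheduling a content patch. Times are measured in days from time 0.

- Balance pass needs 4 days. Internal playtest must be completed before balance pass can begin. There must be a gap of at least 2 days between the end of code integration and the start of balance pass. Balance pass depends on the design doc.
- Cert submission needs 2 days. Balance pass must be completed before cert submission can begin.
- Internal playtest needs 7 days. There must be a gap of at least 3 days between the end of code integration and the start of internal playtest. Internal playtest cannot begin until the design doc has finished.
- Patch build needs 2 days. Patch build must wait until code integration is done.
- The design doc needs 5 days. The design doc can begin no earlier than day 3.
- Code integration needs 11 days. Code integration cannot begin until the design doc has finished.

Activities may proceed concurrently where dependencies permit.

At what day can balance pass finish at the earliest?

33

After its own release at day 3, the design doc can start at day 3 and finishes at day 8.
After the design doc (finishes day 8), code integration can start at day 8 and finishes at day 19.
Internal playtest cannot start until code integration (finishes day 19, plus 3-day gap → day 22); the design doc (finishes day 8). The controlling bound is day 22, so internal playtest finishes at 22 + 7 = day 29.
Balance pass needs all of internal playtest (finishes day 29); code integration (finishes day 19, plus 2-day gap → day 21); the design doc (finishes day 8). That puts its earliest start at day 29; it finishes at 29 + 4 = day 33.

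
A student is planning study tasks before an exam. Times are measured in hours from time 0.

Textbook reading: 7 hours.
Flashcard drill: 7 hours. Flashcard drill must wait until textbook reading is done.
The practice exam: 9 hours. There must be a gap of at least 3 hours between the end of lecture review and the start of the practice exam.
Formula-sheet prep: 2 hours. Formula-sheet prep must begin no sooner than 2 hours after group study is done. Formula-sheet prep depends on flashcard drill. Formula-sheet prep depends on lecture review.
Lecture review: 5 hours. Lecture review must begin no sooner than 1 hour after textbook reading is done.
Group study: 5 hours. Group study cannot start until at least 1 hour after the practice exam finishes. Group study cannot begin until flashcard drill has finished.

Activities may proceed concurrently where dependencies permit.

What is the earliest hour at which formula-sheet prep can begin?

33

Textbook reading can start immediately at hour 0; it finishes at hour 7.
After textbook reading (finishes hour 7), flashcard drill can start at hour 7 and finishes at hour 14.
Lecture review waits on textbook reading (finishes hour 7, plus 1-hour gap → hour 8), so it starts at hour 8 and finishes at 8 + 5 = hour 13.
After lecture review (finishes hour 13, plus 3-hour gap → hour 16), the practice exam can start at hour 16 and finishes at hour 25.
Group study cannot start until the practice exam (finishes hour 25, plus 1-hour gap → hour 26); flashcard drill (finishes hour 14). The controlling bound is hour 26, so group study finishes at 26 + 5 = hour 31.
Formula-sheet prep waits on group study (finishes hour 31, plus 2-hour gap → hour 33); flashcard drill (finishes hour 14); lecture review (finishes hour 13). The latest of these is hour 33, which is the earliest formula-sheet prep can start.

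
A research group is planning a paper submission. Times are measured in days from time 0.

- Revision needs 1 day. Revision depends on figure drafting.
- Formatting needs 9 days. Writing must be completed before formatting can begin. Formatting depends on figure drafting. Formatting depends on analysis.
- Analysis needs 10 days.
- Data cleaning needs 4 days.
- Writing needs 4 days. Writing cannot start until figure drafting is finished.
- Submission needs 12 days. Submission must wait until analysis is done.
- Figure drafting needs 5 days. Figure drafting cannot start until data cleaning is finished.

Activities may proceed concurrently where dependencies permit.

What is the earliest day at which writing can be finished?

Data cleaning can start immediately at day 0; it finishes at day 4.
After data cleaning (finishes day 4), figure drafting can start at day 4 and finishes at day 9.
Writing cannot begin until figure drafting (finishes day 9). It runs from day 9 to 9 + 4 = day 13.

13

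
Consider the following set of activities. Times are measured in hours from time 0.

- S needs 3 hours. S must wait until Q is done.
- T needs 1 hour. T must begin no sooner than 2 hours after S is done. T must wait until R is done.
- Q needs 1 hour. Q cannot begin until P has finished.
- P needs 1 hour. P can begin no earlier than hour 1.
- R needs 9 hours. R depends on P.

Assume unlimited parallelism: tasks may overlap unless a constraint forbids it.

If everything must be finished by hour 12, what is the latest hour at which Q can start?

Nothing follows T; the deadline of hour 12 is its only limit. It must start by 12 − 1 = hour 11.
S feeds into T (must start by hour 11, minus 2-hour gap → hour 9); so S must finish by hour 9 and therefore start by hour 6.
Q feeds into S (must start by hour 6); so Q must finish by hour 6 and therefore start by hour 5.

5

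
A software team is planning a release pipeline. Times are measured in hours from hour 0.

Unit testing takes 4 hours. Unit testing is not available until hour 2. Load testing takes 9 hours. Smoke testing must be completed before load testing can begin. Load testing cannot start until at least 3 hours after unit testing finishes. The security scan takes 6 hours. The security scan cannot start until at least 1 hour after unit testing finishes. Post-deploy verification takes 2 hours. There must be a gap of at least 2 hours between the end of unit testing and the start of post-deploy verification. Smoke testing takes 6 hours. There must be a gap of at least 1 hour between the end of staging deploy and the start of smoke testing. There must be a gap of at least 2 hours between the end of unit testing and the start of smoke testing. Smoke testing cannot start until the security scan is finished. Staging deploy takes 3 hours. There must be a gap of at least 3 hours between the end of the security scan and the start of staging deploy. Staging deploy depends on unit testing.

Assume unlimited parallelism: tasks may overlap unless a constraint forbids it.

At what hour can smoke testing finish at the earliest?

Unit testing cannot begin until its own release at hour 2. It runs from hour 2 to 2 + 4 = hour 6.
After unit testing (finishes hour 6, plus 1-hour gap → hour 7), the security scan can start at hour 7 and finishes at hour 13.
Staging deploy has to wait for the security scan (finishes hour 13, plus 3-hour gap → hour 16); unit testing (finishes hour 6). The latest of these is hour 16, so staging deploy runs hour 16 to 16 + 3 = hour 19.
For smoke testing: staging deploy (finishes hour 19, plus 1-hour gap → hour 20); unit testing (finishes hour 6, plus 2-hour gap → hour 8); the security scan (finishes hour 13). Taking the maximum gives a start of hour 20, and it finishes at 20 + 6 = hour 26.

26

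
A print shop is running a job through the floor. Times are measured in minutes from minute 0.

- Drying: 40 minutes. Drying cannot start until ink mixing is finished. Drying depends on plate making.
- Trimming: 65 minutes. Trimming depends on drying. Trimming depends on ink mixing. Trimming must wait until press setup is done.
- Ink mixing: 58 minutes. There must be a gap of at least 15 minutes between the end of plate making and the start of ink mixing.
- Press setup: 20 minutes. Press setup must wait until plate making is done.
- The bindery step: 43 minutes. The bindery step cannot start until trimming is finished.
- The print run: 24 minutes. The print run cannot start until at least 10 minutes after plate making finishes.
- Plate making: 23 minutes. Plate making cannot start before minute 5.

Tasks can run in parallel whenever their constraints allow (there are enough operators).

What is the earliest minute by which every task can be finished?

After its own release at minute 5, plate making can start at minute 5 and finishes at minute 28.
After plate making (finishes minute 28, plus 10-minute gap → minute 38), the print run can start at minute 38 and finishes at minute 62.
After plate making (finishes minute 28), press setup can start at minute 28 and finishes at minute 48.
After plate making (finishes minute 28, plus 15-minute gap → minute 43), ink mixing can start at minute 43 and finishes at minute 101.
Drying cannot start until ink mixing (finishes minute 101); plate making (finishes minute 28). The controlling bound is minute 101, so drying finishes at 101 + 40 = minute 141.
Trimming has to wait for drying (finishes minute 141); ink mixing (finishes minute 101); press setup (finishes minute 48). The latest of these is minute 141, so trimming runs minute 141 to 141 + 65 = minute 206.
The bindery step waits on trimming (finishes minute 206), so it starts at minute 206 and finishes at 206 + 43 = minute 249.
All tasks are finished once the last one completes. Finish times: Plate making at 28, Ink mixing at 101, Press setup at 48, The print run at 62, Drying at 141, Trimming at 206, The bindery step at 249. The latest is minute 249.

249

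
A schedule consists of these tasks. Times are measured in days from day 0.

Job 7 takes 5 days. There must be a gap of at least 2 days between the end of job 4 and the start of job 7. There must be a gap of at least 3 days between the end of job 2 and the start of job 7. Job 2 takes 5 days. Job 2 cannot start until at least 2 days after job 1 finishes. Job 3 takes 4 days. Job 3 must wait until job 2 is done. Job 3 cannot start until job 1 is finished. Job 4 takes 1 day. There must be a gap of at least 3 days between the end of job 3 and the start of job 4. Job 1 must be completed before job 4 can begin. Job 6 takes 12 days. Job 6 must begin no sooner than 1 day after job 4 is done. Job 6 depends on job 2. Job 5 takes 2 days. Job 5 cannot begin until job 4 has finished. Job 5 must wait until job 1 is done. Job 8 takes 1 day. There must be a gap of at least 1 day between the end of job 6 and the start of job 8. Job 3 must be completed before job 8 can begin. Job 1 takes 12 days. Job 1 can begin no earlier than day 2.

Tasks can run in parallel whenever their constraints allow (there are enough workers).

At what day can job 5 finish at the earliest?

31

Job 1 cannot begin until its own release at day 2. It runs from day 2 to 2 + 12 = day 14.
Job 2 waits on job 1 (finishes day 14, plus 2-day gap → day 16), so it starts at day 16 and finishes at 16 + 5 = day 21.
Job 3 cannot start until job 2 (finishes day 21); job 1 (finishes day 14). The controlling bound is day 21, so job 3 finishes at 21 + 4 = day 25.
For job 4: job 3 (finishes day 25, plus 3-day gap → day 28); job 1 (finishes day 14). Taking the maximum gives a start of day 28, and it finishes at 28 + 1 = day 29.
Job 5 has to wait for job 4 (finishes day 29); job 1 (finishes day 14). The latest of these is day 29, so job 5 runs day 29 to 29 + 2 = day 31.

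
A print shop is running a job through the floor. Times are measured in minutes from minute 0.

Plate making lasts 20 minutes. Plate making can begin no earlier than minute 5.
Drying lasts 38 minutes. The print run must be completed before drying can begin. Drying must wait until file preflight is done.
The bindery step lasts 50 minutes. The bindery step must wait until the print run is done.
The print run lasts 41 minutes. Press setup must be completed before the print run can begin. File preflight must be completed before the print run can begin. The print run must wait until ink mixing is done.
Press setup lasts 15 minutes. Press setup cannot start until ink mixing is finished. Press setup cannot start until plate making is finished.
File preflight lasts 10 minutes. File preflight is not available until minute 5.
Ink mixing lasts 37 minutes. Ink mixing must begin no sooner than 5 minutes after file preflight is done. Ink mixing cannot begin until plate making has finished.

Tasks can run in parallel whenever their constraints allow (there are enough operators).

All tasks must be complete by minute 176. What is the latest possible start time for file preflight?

To finish by minute 176, drying (duration 38) must start no later than minute 138.
The bindery step has no dependents, so it just needs to finish by minute 176. Starting by 176 − 50 = minute 126 achieves that.
The print run feeds drying (must start by minute 138); the bindery step (must start by minute 126). Taking the minimum, the print run must finish by minute 126 and start by 126 − 41 = minute 85.
Press setup has to be done before the print run (must start by minute 85). That means finishing by minute 85, i.e. starting by 85 − 15 = minute 70.
Ink mixing must finish in time for press setup (must start by minute 70); the print run (must start by minute 85). The tightest is minute 70, so ink mixing must start by 70 − 37 = minute 33.
For file preflight: ink mixing (must start by minute 33, minus 5-minute gap → minute 28); the print run (must start by minute 85); drying (must start by minute 138). The most restrictive is minute 28; with a 10-minute duration, file preflight must start by minute 18.

18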